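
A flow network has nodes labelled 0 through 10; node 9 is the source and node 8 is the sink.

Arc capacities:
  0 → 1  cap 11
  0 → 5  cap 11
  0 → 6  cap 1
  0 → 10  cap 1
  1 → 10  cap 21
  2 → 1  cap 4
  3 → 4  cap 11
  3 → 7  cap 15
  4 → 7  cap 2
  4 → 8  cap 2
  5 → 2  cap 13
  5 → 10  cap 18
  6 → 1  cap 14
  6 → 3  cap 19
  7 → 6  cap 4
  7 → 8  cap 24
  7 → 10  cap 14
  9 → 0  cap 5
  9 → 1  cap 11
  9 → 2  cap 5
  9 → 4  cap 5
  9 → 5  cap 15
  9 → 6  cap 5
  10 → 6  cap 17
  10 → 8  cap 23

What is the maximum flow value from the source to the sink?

Maximum flow value: 42

augment #1: 9→4→8 bottleneck 2, total now 2
augment #2: 9→0→10→8 bottleneck 1, total now 3
augment #3: 9→1→10→8 bottleneck 11, total now 14
augment #4: 9→4→7→8 bottleneck 2, total now 16
augment #5: 9→5→10→8 bottleneck 11, total now 27
augment #6: 9→6→3→7→8 bottleneck 5, total now 32
augment #7: 9→0→6→3→7→8 bottleneck 1, total now 33
augment #8: 9→5→10→6→3→7→8 bottleneck 4, total now 37
augment #9: 9→0→1→10→6→3→7→8 bottleneck 3, total now 40
augment #10: 9→2→1→10→6→3→7→8 bottleneck 2, total now 42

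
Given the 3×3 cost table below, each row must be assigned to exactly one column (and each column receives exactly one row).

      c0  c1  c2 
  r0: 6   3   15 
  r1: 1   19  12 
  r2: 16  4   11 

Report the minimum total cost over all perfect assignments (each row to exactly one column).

optimal assignment: row0→col1 (cost 3), row1→col0 (cost 1), row2→col2 (cost 11)
total = 3 + 1 + 11 = 15

Minimum assignment cost: 15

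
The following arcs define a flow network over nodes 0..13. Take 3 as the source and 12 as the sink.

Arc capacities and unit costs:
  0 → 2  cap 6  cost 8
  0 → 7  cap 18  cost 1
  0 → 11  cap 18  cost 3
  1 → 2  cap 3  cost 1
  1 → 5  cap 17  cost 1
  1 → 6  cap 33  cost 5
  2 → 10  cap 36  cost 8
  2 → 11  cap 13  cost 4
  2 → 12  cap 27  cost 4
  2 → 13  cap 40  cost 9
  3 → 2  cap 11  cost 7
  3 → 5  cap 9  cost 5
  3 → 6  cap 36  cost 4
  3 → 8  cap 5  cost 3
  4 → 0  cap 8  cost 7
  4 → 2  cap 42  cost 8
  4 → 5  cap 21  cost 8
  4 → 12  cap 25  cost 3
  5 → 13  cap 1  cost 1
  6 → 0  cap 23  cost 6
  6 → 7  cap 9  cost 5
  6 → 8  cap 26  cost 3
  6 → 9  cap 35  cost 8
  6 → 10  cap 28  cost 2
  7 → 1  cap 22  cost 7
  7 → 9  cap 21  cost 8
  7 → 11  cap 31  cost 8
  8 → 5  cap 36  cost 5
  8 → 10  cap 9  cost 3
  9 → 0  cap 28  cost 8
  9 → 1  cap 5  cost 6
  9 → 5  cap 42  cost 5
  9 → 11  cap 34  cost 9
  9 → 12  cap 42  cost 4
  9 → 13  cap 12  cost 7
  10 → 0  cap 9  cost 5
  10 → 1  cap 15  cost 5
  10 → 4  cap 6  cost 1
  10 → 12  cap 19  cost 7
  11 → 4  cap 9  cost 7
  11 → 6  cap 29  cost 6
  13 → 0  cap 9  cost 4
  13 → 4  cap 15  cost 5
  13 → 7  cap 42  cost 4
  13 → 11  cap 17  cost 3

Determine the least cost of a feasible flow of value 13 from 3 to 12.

Minimum cost for 13 units: 137

shortest-cost path #1: 3→6→10→4→12 push 6 @ unit cost 10 (adds 60)
shortest-cost path #2: 3→2→12 push 7 @ unit cost 11 (adds 77)
total cost = 137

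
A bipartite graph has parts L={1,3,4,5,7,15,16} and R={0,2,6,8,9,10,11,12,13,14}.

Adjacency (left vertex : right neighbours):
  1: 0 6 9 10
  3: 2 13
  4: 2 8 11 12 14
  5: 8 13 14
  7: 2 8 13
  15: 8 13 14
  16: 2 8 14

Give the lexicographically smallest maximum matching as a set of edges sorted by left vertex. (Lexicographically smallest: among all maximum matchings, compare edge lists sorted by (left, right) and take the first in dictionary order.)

Lex-smallest maximum matching: {(1,0), (3,2), (4,11), (5,8), (7,13), (15,14)}

|M| = 6 (so the lex-smallest maximum matching has 6 edges)
process left vertices in ascending order; for each, take the smallest-labelled available neighbour that still permits 6 edges overall, or leave it unmatched if none does
lex-smallest matching: {1-0, 3-2, 4-11, 5-8, 7-13, 15-14}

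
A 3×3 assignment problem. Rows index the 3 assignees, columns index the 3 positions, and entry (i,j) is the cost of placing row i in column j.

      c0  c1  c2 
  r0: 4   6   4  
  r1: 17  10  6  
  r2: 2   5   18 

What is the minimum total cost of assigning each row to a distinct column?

optimal assignment: row0→col1 (cost 6), row1→col2 (cost 6), row2→col0 (cost 2)
total = 6 + 6 + 2 = 14

Minimum assignment cost: 14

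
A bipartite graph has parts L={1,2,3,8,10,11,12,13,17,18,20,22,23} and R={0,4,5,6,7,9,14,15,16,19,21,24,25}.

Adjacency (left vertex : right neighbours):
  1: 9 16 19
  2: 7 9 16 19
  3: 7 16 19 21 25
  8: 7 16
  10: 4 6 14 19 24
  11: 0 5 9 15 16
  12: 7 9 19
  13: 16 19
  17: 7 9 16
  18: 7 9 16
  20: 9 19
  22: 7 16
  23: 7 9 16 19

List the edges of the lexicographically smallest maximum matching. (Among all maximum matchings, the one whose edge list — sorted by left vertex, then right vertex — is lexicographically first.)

Lex-smallest maximum matching: {(1,9), (2,7), (3,21), (8,16), (10,4), (11,0), (12,19)}

|M| = 7 (so the lex-smallest maximum matching has 7 edges)
process left vertices in ascending order; for each, take the smallest-labelled available neighbour that still permits 7 edges overall, or leave it unmatched if none does
lex-smallest matching: {1-9, 2-7, 3-21, 8-16, 10-4, 11-0, 12-19}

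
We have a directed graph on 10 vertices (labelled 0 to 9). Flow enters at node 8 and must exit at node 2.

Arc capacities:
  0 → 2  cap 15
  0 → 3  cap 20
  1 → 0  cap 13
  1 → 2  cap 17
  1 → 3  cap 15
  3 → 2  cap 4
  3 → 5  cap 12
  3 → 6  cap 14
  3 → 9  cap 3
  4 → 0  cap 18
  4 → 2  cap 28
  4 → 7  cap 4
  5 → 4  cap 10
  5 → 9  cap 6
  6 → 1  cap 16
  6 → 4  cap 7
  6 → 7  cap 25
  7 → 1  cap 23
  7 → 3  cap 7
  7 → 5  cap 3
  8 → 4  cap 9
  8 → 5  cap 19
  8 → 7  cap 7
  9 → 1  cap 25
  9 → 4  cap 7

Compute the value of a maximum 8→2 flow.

augment #1: 8→4→2 bottleneck 9, total now 9
augment #2: 8→5→4→2 bottleneck 10, total now 19
augment #3: 8→7→1→2 bottleneck 7, total now 26
augment #4: 8→5→9→1→2 bottleneck 6, total now 32

Maximum flow value: 32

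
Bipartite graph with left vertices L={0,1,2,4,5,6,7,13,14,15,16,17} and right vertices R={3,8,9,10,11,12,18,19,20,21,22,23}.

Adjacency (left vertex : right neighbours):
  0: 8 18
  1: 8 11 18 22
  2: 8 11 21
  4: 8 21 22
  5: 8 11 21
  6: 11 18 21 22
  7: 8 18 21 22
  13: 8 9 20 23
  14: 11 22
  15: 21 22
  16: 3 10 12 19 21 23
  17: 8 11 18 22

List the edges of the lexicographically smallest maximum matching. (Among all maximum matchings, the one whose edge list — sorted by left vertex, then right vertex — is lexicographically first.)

Lex-smallest maximum matching: {(0,8), (1,11), (2,21), (4,22), (6,18), (13,9), (16,3)}

|M| = 7 (so the lex-smallest maximum matching has 7 edges)
process left vertices in ascending order; for each, take the smallest-labelled available neighbour that still permits 7 edges overall, or leave it unmatched if none does
lex-smallest matching: {0-8, 1-11, 2-21, 4-22, 6-18, 13-9, 16-3}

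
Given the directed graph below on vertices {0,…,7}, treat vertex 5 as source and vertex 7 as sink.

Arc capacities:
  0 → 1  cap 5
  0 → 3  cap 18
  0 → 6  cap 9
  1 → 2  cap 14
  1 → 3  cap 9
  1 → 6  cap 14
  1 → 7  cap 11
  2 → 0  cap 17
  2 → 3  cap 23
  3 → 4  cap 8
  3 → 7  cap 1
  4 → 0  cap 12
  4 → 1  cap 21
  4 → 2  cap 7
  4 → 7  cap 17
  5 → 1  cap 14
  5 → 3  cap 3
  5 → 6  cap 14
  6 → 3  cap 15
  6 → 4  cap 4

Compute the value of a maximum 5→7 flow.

augment #1: 5→1→7 bottleneck 11, total now 11
augment #2: 5→3→7 bottleneck 1, total now 12
augment #3: 5→3→4→7 bottleneck 2, total now 14
augment #4: 5→6→4→7 bottleneck 4, total now 18
augment #5: 5→1→3→4→7 bottleneck 3, total now 21
augment #6: 5→6→3→4→7 bottleneck 3, total now 24

Maximum flow value: 24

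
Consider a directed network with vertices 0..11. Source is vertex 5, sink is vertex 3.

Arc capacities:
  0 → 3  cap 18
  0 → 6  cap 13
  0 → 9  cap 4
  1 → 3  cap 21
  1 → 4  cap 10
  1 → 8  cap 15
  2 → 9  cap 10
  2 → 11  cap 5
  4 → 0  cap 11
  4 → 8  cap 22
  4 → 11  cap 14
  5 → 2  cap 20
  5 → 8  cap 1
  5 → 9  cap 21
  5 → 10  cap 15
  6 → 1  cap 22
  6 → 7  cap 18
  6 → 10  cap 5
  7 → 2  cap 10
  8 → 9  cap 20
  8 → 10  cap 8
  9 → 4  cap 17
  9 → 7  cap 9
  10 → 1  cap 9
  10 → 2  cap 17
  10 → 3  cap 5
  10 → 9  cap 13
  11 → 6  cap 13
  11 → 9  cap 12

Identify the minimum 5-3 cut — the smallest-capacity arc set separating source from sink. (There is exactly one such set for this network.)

Min-cut arcs: {(2,11), (9,4), (10,1), (10,3)} (total capacity 36)

augment #1: 5→10→3 push 5
augment #2: 5→10→1→3 push 9
augment #3: 5→9→4→0→3 push 11
augment #4: 5→2→11→6→1→3 push 5
augment #5: 5→9→4→11→6→1→3 push 6
max flow = 36; residual-reachable set from 5 gives S-side
cut edges (S→T): {(2,11), (9,4), (10,1), (10,3)} total cap 36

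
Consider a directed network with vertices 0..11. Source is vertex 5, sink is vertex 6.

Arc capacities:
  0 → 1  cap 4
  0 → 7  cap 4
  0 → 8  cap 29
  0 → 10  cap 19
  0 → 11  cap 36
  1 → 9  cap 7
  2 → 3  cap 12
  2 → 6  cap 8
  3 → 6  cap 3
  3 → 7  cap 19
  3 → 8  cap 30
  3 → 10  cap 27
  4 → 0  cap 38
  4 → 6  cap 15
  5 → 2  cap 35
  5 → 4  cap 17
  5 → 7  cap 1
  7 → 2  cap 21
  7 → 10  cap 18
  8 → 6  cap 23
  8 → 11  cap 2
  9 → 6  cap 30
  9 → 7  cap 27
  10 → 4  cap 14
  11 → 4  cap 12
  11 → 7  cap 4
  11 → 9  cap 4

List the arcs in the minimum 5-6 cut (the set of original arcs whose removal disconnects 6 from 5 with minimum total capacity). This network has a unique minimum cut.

augment #1: 5→2→6 push 8
augment #2: 5→4→6 push 15
augment #3: 5→2→3→6 push 3
augment #4: 5→2→3→8→6 push 9
augment #5: 5→4→0→8→6 push 2
augment #6: 5→7→10→4→0→8→6 push 1
max flow = 38; residual-reachable set from 5 gives S-side
cut edges (S→T): {(2,3), (2,6), (5,4), (5,7)} total cap 38

Min-cut arcs: {(2,3), (2,6), (5,4), (5,7)} (total capacity 38)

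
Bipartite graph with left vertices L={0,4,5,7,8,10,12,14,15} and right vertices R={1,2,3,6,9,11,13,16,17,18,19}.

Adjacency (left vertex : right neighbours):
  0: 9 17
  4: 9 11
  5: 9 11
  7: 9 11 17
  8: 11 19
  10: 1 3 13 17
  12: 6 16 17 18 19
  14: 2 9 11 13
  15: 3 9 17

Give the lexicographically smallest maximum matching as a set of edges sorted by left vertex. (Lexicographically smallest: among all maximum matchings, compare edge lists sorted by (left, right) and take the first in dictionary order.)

|M| = 8 (so the lex-smallest maximum matching has 8 edges)
process left vertices in ascending order; for each, take the smallest-labelled available neighbour that still permits 8 edges overall, or leave it unmatched if none does
lex-smallest matching: {0-9, 4-11, 7-17, 8-19, 10-1, 12-6, 14-2, 15-3}

Lex-smallest maximum matching: {(0,9), (4,11), (7,17), (8,19), (10,1), (12,6), (14,2), (15,3)}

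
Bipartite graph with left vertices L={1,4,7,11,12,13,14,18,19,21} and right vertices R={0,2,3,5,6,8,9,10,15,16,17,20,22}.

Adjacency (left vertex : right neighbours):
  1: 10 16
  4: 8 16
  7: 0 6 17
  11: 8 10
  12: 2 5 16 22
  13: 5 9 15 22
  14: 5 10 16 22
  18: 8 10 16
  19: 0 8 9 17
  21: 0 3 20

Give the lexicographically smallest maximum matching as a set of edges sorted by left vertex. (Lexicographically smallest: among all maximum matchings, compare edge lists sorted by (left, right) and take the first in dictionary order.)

|M| = 9 (so the lex-smallest maximum matching has 9 edges)
process left vertices in ascending order; for each, take the smallest-labelled available neighbour that still permits 9 edges overall, or leave it unmatched if none does
lex-smallest matching: {1-10, 4-8, 7-0, 12-2, 13-5, 14-22, 18-16, 19-9, 21-3}

Lex-smallest maximum matching: {(1,10), (4,8), (7,0), (12,2), (13,5), (14,22), (18,16), (19,9), (21,3)}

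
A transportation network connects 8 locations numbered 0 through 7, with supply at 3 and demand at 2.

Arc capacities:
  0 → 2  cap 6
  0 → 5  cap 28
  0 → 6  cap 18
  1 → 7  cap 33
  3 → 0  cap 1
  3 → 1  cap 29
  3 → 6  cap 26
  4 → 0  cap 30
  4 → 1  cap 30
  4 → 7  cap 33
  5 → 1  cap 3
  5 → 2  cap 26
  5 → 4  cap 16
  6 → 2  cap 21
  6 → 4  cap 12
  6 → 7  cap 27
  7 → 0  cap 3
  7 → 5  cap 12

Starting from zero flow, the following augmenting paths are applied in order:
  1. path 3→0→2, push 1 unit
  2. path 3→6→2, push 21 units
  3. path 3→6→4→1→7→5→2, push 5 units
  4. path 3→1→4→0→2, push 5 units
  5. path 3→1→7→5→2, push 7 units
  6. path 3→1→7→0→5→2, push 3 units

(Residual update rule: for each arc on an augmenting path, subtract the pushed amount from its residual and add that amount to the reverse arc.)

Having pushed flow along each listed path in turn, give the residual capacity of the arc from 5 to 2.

Residual capacity of (5,2): 11

after path 1 (3→0→2, push 1): res(5,2)=26
after path 2 (3→6→2, push 21): res(5,2)=26
after path 3 (3→6→4→1→7→5→2, push 5): res(5,2)=21
after path 4 (3→1→4→0→2, push 5): res(5,2)=21
after path 5 (3→1→7→5→2, push 7): res(5,2)=14
after path 6 (3→1→7→0→5→2, push 3): res(5,2)=11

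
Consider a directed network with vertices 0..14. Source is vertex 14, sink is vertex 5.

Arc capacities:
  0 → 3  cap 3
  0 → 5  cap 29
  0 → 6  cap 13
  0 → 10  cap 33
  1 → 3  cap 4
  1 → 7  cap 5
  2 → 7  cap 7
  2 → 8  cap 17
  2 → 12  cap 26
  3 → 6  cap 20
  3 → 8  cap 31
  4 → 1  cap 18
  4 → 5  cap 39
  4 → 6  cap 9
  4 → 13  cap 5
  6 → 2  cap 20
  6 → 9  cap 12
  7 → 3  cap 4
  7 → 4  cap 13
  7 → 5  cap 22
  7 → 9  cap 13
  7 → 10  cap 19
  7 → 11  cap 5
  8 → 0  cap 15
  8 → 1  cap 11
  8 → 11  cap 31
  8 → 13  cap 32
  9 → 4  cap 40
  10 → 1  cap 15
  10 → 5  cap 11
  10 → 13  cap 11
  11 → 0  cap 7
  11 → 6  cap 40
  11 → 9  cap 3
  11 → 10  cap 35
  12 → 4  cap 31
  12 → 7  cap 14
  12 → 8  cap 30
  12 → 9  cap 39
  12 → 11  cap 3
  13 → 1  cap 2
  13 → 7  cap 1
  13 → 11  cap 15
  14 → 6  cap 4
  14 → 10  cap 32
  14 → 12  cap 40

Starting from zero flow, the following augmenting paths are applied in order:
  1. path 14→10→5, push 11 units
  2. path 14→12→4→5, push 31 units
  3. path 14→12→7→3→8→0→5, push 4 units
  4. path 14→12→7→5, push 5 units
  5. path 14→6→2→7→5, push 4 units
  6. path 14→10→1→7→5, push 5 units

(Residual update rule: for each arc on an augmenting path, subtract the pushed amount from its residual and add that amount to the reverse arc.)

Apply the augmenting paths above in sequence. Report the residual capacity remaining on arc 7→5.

after path 1 (14→10→5, push 11): res(7,5)=22
after path 2 (14→12→4→5, push 31): res(7,5)=22
after path 3 (14→12→7→3→8→0→5, push 4): res(7,5)=22
after path 4 (14→12→7→5, push 5): res(7,5)=17
after path 5 (14→6→2→7→5, push 4): res(7,5)=13
after path 6 (14→10→1→7→5, push 5): res(7,5)=8

Residual capacity of (7,5): 8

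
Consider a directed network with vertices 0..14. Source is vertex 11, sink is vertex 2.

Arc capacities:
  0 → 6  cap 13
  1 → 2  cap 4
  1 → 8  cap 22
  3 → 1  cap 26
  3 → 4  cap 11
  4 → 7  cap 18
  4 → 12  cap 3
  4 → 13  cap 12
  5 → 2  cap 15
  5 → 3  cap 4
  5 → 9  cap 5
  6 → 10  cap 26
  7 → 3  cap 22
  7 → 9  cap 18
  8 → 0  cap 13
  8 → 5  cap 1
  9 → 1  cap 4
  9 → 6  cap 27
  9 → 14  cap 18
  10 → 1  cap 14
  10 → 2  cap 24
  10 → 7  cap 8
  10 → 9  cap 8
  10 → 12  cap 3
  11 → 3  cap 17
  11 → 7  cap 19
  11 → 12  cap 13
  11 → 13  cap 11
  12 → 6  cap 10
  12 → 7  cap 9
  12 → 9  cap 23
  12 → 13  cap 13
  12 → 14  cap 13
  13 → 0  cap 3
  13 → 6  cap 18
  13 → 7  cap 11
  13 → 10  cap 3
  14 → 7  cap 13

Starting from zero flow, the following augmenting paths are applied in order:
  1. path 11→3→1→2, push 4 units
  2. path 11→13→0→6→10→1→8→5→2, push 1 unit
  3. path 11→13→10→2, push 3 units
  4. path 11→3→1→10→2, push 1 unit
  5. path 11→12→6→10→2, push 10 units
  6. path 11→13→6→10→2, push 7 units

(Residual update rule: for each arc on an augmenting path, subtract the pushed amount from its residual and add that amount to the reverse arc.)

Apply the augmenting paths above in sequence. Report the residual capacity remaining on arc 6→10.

Residual capacity of (6,10): 8

after path 1 (11→3→1→2, push 4): res(6,10)=26
after path 2 (11→13→0→6→10→1→8→5→2, push 1): res(6,10)=25
after path 3 (11→13→10→2, push 3): res(6,10)=25
after path 4 (11→3→1→10→2, push 1): res(6,10)=25
after path 5 (11→12→6→10→2, push 10): res(6,10)=15
after path 6 (11→13→6→10→2, push 7): res(6,10)=8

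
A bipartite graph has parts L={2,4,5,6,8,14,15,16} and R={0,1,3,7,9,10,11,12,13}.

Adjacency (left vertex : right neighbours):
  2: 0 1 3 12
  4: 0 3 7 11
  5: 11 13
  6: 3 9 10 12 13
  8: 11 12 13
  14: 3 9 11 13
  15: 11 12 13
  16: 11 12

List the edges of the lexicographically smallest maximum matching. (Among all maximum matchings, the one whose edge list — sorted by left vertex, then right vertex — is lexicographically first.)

|M| = 7 (so the lex-smallest maximum matching has 7 edges)
process left vertices in ascending order; for each, take the smallest-labelled available neighbour that still permits 7 edges overall, or leave it unmatched if none does
lex-smallest matching: {2-0, 4-3, 5-11, 6-10, 8-12, 14-9, 15-13}

Lex-smallest maximum matching: {(2,0), (4,3), (5,11), (6,10), (8,12), (14,9), (15,13)}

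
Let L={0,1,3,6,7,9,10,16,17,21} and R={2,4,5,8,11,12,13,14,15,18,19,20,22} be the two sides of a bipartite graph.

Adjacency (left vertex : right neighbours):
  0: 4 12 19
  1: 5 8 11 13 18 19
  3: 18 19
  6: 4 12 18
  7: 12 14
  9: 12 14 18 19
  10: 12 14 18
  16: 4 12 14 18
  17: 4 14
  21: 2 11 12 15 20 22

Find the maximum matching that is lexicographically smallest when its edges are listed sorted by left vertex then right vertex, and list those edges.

Lex-smallest maximum matching: {(0,4), (1,5), (3,18), (6,12), (7,14), (9,19), (21,2)}

|M| = 7 (so the lex-smallest maximum matching has 7 edges)
process left vertices in ascending order; for each, take the smallest-labelled available neighbour that still permits 7 edges overall, or leave it unmatched if none does
lex-smallest matching: {0-4, 1-5, 3-18, 6-12, 7-14, 9-19, 21-2}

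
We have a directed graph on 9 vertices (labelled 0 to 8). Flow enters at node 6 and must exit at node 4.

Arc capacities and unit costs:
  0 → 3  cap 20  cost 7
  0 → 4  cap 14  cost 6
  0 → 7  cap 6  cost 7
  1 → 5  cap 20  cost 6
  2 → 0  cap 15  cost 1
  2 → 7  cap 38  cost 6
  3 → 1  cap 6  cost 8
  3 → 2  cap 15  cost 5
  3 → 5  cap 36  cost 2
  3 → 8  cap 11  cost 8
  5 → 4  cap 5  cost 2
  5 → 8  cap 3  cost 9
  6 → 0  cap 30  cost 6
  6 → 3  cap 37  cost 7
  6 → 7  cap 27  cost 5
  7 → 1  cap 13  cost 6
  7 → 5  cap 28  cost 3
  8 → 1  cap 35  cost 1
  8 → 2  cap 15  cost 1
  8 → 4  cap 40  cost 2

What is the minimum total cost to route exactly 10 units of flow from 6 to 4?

Minimum cost for 10 units: 110

shortest-cost path #1: 6→7→5→4 push 5 @ unit cost 10 (adds 50)
shortest-cost path #2: 6→0→4 push 5 @ unit cost 12 (adds 60)
total cost = 110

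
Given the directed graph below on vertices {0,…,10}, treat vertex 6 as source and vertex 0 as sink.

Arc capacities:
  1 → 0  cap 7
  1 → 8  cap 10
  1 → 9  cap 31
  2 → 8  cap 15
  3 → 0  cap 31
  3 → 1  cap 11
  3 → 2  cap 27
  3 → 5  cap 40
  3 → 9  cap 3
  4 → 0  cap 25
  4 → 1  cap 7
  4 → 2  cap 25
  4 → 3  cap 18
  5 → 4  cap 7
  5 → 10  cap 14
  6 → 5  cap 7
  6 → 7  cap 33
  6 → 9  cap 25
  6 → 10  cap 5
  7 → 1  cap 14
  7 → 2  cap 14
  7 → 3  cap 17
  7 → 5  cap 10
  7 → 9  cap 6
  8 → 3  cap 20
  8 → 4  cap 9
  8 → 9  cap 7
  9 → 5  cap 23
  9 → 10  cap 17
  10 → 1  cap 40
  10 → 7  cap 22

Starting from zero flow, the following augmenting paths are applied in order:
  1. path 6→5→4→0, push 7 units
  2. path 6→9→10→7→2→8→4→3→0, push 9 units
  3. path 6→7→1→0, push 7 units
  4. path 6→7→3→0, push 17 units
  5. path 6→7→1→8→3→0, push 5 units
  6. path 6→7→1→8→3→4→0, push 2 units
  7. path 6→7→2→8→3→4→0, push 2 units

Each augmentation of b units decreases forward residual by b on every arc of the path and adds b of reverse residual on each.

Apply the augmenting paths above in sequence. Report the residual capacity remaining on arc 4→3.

Residual capacity of (4,3): 13

after path 1 (6→5→4→0, push 7): res(4,3)=18
after path 2 (6→9→10→7→2→8→4→3→0, push 9): res(4,3)=9
after path 3 (6→7→1→0, push 7): res(4,3)=9
after path 4 (6→7→3→0, push 17): res(4,3)=9
after path 5 (6→7→1→8→3→0, push 5): res(4,3)=9
after path 6 (6→7→1→8→3→4→0, push 2): res(4,3)=11
after path 7 (6→7→2→8→3→4→0, push 2): res(4,3)=13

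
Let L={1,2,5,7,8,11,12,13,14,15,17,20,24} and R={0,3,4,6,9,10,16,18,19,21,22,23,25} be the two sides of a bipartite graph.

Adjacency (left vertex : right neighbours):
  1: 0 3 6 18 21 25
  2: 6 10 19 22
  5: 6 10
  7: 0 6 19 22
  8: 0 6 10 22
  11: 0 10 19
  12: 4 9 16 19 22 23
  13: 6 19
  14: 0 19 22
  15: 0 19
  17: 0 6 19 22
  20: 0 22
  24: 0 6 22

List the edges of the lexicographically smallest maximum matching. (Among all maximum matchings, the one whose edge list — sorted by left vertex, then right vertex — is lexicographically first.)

|M| = 7 (so the lex-smallest maximum matching has 7 edges)
process left vertices in ascending order; for each, take the smallest-labelled available neighbour that still permits 7 edges overall, or leave it unmatched if none does
lex-smallest matching: {1-3, 2-6, 5-10, 7-0, 8-22, 11-19, 12-4}

Lex-smallest maximum matching: {(1,3), (2,6), (5,10), (7,0), (8,22), (11,19), (12,4)}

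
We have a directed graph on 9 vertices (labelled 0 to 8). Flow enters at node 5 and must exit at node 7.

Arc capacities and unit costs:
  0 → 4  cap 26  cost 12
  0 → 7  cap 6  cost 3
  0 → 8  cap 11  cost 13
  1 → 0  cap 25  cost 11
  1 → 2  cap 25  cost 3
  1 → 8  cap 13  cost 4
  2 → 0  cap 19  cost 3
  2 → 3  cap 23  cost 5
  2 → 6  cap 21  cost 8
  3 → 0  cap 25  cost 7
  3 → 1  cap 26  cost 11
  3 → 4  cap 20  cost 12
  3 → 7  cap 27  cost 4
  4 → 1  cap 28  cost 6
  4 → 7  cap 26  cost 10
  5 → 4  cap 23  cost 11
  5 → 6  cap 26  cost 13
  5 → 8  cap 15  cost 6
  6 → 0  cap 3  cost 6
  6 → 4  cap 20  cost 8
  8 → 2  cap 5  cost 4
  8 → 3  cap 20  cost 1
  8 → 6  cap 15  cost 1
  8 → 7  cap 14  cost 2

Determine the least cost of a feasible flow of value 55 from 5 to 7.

shortest-cost path #1: 5→8→7 push 14 @ unit cost 8 (adds 112)
shortest-cost path #2: 5→8→3→7 push 1 @ unit cost 11 (adds 11)
shortest-cost path #3: 5→4→7 push 23 @ unit cost 21 (adds 483)
shortest-cost path #4: 5→6→0→7 push 3 @ unit cost 22 (adds 66)
shortest-cost path #5: 5→6→4→7 push 3 @ unit cost 31 (adds 93)
shortest-cost path #6: 5→6→4→1→2→0→7 push 3 @ unit cost 36 (adds 108)
shortest-cost path #7: 5→6→4→1→8→3→7 push 8 @ unit cost 36 (adds 288)
total cost = 1161

Minimum cost for 55 units: 1161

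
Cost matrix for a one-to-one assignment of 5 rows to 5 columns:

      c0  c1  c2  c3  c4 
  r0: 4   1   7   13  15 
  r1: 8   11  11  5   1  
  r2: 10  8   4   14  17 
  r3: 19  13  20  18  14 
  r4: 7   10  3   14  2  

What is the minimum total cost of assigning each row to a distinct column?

Minimum assignment cost: 28

optimal assignment: row0→col0 (cost 4), row1→col3 (cost 5), row2→col2 (cost 4), row3→col1 (cost 13), row4→col4 (cost 2)
total = 4 + 5 + 4 + 13 + 2 = 28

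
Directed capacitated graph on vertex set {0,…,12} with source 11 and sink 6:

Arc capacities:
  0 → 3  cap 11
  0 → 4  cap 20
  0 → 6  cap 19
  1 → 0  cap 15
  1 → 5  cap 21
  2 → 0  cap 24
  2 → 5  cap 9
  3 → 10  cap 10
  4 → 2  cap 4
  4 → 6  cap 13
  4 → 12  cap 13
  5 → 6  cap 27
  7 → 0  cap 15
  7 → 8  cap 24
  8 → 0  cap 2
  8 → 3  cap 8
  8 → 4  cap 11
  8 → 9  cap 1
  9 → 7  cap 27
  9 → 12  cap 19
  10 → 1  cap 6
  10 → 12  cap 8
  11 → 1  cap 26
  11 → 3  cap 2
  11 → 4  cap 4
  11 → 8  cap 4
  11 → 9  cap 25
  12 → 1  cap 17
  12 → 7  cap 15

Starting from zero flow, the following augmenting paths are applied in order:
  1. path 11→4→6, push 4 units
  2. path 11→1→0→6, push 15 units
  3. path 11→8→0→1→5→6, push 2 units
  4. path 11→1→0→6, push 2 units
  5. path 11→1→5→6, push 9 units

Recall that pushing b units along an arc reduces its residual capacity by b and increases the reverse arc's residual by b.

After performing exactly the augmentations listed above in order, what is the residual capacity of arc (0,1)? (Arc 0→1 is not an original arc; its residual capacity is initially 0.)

after path 1 (11→4→6, push 4): res(0,1)=0
after path 2 (11→1→0→6, push 15): res(0,1)=15
after path 3 (11→8→0→1→5→6, push 2): res(0,1)=13
after path 4 (11→1→0→6, push 2): res(0,1)=15
after path 5 (11→1→5→6, push 9): res(0,1)=15

Residual capacity of (0,1): 15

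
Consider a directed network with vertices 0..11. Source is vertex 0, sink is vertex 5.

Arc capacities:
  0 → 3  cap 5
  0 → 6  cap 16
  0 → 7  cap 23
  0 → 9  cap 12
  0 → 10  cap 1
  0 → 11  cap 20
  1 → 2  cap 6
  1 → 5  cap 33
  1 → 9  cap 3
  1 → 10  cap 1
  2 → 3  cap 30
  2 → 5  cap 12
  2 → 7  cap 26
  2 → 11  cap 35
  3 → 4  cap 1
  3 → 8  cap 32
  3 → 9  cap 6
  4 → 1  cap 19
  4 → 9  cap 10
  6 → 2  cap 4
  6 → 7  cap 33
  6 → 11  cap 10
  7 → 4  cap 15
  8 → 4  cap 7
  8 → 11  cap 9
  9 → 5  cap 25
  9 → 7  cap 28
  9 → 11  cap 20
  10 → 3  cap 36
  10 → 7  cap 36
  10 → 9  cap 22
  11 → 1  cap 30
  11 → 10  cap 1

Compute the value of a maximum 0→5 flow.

Maximum flow value: 67

augment #1: 0→9→5 bottleneck 12, total now 12
augment #2: 0→3→9→5 bottleneck 5, total now 17
augment #3: 0→6→2→5 bottleneck 4, total now 21
augment #4: 0→10→9→5 bottleneck 1, total now 22
augment #5: 0→11→1→5 bottleneck 20, total now 42
augment #6: 0→6→11→1→5 bottleneck 10, total now 52
augment #7: 0→7→4→1→5 bottleneck 3, total now 55
augment #8: 0→7→4→9→5 bottleneck 7, total now 62
augment #9: 0→7→4→1→2→5 bottleneck 5, total now 67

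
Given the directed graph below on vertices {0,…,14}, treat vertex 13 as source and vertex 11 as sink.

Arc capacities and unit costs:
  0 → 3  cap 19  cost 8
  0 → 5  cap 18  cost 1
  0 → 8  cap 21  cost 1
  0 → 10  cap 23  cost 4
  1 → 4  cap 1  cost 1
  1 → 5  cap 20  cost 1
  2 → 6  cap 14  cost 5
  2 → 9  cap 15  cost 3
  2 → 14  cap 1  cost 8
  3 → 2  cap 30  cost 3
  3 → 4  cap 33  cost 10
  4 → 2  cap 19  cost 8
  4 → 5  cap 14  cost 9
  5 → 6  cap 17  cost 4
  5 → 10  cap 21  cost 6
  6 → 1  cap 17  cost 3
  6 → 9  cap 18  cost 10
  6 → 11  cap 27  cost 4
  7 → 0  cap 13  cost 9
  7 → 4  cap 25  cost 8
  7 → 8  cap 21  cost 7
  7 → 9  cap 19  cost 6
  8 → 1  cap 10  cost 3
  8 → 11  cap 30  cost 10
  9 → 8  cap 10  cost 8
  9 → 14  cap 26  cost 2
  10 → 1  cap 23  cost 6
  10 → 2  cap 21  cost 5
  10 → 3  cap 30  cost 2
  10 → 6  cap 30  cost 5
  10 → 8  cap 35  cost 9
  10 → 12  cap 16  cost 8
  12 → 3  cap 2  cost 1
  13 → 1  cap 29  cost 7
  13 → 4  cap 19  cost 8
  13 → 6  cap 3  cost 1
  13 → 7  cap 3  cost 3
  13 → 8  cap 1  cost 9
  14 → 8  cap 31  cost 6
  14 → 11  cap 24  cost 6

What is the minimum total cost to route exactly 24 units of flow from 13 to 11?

shortest-cost path #1: 13→6→11 push 3 @ unit cost 5 (adds 15)
shortest-cost path #2: 13→1→5→6→11 push 17 @ unit cost 16 (adds 272)
shortest-cost path #3: 13→7→9→14→11 push 3 @ unit cost 17 (adds 51)
shortest-cost path #4: 13→8→11 push 1 @ unit cost 19 (adds 19)
total cost = 357

Minimum cost for 24 units: 357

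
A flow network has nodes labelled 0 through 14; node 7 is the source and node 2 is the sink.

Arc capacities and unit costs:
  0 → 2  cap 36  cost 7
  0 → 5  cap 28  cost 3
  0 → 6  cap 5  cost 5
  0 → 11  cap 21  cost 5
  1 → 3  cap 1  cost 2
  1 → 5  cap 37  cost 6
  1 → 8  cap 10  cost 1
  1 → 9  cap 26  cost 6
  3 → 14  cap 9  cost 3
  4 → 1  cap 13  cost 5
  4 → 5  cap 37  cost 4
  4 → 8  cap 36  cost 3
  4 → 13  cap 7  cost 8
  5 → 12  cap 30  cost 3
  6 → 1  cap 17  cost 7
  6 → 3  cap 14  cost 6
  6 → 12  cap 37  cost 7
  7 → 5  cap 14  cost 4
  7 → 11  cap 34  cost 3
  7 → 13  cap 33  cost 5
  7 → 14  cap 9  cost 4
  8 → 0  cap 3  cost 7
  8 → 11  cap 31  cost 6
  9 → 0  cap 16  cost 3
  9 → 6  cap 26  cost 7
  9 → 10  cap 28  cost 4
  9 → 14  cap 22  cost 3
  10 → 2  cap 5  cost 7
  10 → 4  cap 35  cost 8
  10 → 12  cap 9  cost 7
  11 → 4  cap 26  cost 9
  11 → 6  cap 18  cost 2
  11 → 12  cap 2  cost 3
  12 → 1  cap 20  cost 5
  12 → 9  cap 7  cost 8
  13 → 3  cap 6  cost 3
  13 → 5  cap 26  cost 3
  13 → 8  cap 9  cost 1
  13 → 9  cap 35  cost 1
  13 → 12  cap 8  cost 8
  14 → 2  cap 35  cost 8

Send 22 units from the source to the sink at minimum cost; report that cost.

Minimum cost for 22 units: 316

shortest-cost path #1: 7→14→2 push 9 @ unit cost 12 (adds 108)
shortest-cost path #2: 7→13→9→0→2 push 13 @ unit cost 16 (adds 208)
total cost = 316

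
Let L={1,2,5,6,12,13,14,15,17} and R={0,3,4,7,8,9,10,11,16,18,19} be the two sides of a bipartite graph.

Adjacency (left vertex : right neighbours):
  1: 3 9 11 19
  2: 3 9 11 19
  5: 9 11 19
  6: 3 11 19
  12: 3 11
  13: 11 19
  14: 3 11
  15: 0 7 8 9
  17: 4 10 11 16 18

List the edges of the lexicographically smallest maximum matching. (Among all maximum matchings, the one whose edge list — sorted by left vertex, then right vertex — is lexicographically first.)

|M| = 6 (so the lex-smallest maximum matching has 6 edges)
process left vertices in ascending order; for each, take the smallest-labelled available neighbour that still permits 6 edges overall, or leave it unmatched if none does
lex-smallest matching: {1-3, 2-9, 5-11, 6-19, 15-0, 17-4}

Lex-smallest maximum matching: {(1,3), (2,9), (5,11), (6,19), (15,0), (17,4)}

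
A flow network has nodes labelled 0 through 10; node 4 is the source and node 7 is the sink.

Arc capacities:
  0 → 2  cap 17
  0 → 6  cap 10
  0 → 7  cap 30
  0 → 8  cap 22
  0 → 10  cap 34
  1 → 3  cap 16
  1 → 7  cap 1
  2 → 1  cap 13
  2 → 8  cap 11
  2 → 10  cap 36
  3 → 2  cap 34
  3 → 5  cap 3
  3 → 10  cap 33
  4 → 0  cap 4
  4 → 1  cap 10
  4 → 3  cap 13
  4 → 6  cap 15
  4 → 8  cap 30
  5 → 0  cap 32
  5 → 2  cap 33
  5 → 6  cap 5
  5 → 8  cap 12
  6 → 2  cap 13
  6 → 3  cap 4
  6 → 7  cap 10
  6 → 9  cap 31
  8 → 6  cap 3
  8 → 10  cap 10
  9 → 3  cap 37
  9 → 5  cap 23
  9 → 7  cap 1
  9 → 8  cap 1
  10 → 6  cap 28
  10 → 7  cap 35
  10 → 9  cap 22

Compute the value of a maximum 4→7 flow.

Maximum flow value: 55

augment #1: 4→0→7 bottleneck 4, total now 4
augment #2: 4→1→7 bottleneck 1, total now 5
augment #3: 4→6→7 bottleneck 10, total now 15
augment #4: 4→3→10→7 bottleneck 13, total now 28
augment #5: 4→6→9→7 bottleneck 1, total now 29
augment #6: 4→8→10→7 bottleneck 10, total now 39
augment #7: 4→1→3→10→7 bottleneck 9, total now 48
augment #8: 4→6→2→10→7 bottleneck 3, total now 51
augment #9: 4→6→3→5→0→7 bottleneck 1, total now 52
augment #10: 4→8→6→3→5→0→7 bottleneck 2, total now 54
augment #11: 4→8→6→9→5→0→7 bottleneck 1, total now 55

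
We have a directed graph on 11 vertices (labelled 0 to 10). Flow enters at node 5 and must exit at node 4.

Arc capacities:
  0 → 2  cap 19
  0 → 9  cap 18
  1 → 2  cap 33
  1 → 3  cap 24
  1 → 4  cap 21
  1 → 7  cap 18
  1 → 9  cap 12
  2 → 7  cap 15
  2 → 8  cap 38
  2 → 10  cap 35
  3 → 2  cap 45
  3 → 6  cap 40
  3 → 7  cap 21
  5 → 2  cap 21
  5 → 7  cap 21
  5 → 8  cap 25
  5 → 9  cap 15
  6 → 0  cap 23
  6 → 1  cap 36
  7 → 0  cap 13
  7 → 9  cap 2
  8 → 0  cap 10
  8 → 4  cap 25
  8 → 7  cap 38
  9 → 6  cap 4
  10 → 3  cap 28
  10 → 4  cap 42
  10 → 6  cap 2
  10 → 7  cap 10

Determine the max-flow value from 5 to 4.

Maximum flow value: 63

augment #1: 5→8→4 bottleneck 25, total now 25
augment #2: 5→2→10→4 bottleneck 21, total now 46
augment #3: 5→9→6→1→4 bottleneck 4, total now 50
augment #4: 5→7→0→2→10→4 bottleneck 13, total now 63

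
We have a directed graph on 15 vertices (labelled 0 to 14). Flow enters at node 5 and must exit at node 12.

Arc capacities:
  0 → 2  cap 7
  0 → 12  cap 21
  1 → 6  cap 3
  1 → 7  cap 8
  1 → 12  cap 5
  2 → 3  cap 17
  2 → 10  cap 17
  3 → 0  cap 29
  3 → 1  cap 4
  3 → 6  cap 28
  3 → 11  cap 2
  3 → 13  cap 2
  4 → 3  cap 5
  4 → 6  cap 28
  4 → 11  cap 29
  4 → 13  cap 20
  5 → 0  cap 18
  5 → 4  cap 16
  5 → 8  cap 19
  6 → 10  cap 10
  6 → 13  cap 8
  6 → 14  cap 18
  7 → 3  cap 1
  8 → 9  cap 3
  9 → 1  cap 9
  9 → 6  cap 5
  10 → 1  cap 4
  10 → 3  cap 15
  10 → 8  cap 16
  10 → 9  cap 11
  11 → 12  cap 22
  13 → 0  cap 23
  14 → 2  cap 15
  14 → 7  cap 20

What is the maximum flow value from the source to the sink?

augment #1: 5→0→12 bottleneck 18, total now 18
augment #2: 5→4→11→12 bottleneck 16, total now 34
augment #3: 5→8→9→1→12 bottleneck 3, total now 37

Maximum flow value: 37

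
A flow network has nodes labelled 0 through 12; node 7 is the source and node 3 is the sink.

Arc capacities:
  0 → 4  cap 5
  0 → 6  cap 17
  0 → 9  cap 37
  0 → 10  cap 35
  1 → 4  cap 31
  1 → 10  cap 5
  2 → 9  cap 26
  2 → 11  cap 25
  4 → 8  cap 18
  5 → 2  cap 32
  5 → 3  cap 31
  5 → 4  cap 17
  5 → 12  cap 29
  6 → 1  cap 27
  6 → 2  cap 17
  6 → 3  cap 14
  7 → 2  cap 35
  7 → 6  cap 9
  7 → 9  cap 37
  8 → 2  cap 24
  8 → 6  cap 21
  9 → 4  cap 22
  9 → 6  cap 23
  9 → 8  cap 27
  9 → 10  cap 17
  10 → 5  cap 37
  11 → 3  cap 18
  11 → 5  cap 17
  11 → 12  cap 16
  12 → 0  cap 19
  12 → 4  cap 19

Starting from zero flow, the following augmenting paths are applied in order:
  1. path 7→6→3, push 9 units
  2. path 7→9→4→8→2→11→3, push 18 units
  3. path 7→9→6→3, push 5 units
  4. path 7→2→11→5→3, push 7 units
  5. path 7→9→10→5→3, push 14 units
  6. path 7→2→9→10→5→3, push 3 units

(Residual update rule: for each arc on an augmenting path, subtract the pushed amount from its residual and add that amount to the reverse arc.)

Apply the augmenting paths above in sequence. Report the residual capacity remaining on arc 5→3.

Residual capacity of (5,3): 7

after path 1 (7→6→3, push 9): res(5,3)=31
after path 2 (7→9→4→8→2→11→3, push 18): res(5,3)=31
after path 3 (7→9→6→3, push 5): res(5,3)=31
after path 4 (7→2→11→5→3, push 7): res(5,3)=24
after path 5 (7→9→10→5→3, push 14): res(5,3)=10
after path 6 (7→2→9→10→5→3, push 3): res(5,3)=7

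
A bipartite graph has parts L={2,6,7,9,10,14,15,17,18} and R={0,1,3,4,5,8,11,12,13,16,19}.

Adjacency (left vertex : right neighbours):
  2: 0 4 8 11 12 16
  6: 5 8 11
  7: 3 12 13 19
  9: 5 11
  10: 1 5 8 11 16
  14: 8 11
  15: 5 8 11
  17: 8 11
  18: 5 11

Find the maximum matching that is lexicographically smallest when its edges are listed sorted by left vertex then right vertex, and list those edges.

Lex-smallest maximum matching: {(2,0), (6,5), (7,3), (9,11), (10,1), (14,8)}

|M| = 6 (so the lex-smallest maximum matching has 6 edges)
process left vertices in ascending order; for each, take the smallest-labelled available neighbour that still permits 6 edges overall, or leave it unmatched if none does
lex-smallest matching: {2-0, 6-5, 7-3, 9-11, 10-1, 14-8}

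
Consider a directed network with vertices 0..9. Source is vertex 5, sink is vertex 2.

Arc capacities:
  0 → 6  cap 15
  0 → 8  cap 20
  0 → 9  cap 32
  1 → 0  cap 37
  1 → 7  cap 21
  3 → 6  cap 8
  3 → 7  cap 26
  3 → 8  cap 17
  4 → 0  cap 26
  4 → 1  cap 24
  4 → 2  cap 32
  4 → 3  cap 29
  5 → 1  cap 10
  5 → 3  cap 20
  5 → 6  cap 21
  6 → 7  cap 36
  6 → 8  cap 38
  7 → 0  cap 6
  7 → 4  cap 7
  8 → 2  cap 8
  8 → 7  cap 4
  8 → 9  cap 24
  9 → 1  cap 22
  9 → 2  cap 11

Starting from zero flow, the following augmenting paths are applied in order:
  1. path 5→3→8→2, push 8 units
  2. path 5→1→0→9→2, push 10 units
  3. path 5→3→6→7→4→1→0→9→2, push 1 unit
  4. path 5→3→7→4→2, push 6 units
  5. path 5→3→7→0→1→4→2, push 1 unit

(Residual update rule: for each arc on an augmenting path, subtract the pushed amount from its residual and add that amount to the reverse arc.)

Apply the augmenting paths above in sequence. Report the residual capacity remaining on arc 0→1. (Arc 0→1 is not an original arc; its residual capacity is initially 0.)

after path 1 (5→3→8→2, push 8): res(0,1)=0
after path 2 (5→1→0→9→2, push 10): res(0,1)=10
after path 3 (5→3→6→7→4→1→0→9→2, push 1): res(0,1)=11
after path 4 (5→3→7→4→2, push 6): res(0,1)=11
after path 5 (5→3→7→0→1→4→2, push 1): res(0,1)=10

Residual capacity of (0,1): 10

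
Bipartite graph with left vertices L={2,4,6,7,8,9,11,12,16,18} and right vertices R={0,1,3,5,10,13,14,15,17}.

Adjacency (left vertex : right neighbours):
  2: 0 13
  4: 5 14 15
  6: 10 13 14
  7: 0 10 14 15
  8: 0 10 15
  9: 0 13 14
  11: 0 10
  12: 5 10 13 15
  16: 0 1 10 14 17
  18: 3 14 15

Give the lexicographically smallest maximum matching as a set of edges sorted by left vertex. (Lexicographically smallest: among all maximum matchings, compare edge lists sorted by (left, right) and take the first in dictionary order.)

|M| = 8 (so the lex-smallest maximum matching has 8 edges)
process left vertices in ascending order; for each, take the smallest-labelled available neighbour that still permits 8 edges overall, or leave it unmatched if none does
lex-smallest matching: {2-0, 4-5, 6-10, 7-14, 8-15, 9-13, 16-1, 18-3}

Lex-smallest maximum matching: {(2,0), (4,5), (6,10), (7,14), (8,15), (9,13), (16,1), (18,3)}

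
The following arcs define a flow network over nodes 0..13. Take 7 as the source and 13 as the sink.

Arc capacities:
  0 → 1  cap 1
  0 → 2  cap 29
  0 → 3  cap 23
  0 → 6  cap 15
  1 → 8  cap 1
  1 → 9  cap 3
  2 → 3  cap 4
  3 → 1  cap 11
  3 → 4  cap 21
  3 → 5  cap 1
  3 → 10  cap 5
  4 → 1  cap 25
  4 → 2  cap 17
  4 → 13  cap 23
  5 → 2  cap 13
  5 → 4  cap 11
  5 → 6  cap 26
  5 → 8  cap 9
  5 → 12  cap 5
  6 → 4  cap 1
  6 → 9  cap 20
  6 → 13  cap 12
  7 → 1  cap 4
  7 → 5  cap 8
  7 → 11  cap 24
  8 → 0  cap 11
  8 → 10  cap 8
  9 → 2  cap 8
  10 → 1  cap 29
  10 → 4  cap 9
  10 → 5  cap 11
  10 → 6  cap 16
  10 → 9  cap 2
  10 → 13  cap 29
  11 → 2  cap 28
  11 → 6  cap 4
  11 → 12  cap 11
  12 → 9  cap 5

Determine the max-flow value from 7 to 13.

Maximum flow value: 17

augment #1: 7→5→4→13 bottleneck 8, total now 8
augment #2: 7→11→6→13 bottleneck 4, total now 12
augment #3: 7→1→8→10→13 bottleneck 1, total now 13
augment #4: 7→11→2→3→4→13 bottleneck 4, total now 17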